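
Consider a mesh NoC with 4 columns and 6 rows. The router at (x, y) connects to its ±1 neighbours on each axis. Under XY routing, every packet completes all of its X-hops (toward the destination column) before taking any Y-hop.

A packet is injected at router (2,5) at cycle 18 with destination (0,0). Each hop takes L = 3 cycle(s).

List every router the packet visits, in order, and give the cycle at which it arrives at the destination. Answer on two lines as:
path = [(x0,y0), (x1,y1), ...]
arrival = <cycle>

  0. router=(2,5) cycle=18 (inject)
  1. router=(1,5) cycle=21 dir=W
  2. router=(0,5) cycle=24 dir=W
  3. router=(0,4) cycle=27 dir=S
  4. router=(0,3) cycle=30 dir=S
  5. router=(0,2) cycle=33 dir=S
  6. router=(0,1) cycle=36 dir=S
  7. router=(0,0) cycle=39 dir=S

path = [(2,5), (1,5), (0,5), (0,4), (0,3), (0,2), (0,1), (0,0)]
arrival = 39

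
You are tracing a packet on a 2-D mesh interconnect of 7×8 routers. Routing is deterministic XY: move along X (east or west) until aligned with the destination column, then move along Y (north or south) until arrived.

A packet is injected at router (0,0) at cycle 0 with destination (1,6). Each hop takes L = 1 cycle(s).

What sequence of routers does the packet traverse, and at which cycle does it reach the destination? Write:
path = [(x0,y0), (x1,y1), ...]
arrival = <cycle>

path = [(0,0), (1,0), (1,1), (1,2), (1,3), (1,4), (1,5), (1,6)]
arrival = 7

  0. router=(0,0) cycle=0 (inject)
  1. router=(1,0) cycle=1 dir=E
  2. router=(1,1) cycle=2 dir=N
  3. router=(1,2) cycle=3 dir=N
  4. router=(1,3) cycle=4 dir=N
  5. router=(1,4) cycle=5 dir=N
  6. router=(1,5) cycle=6 dir=N
  7. router=(1,6) cycle=7 dir=N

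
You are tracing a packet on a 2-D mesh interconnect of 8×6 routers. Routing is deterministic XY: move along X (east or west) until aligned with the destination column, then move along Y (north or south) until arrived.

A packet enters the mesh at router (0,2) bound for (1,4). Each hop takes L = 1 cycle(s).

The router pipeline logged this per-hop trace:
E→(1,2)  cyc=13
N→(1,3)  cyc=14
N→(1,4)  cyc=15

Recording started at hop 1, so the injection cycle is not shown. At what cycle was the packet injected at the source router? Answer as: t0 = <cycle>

t0 = 12

cyc[1] = 13 and cyc[k] = t0 + k·L for every k.
Subtract one hop: t0 = 13 − 1 = 12.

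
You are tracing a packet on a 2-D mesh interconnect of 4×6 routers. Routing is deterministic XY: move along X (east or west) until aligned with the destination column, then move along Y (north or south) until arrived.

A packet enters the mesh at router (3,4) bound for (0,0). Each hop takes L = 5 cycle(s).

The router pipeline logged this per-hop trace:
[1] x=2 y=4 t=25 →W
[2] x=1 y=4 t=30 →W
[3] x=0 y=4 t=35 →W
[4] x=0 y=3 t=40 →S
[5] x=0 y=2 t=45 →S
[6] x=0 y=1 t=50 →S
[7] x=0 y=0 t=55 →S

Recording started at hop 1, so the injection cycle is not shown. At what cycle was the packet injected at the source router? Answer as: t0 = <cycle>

cyc[1] = 25 and cyc[k] = t0 + k·L for every k.
Subtract one hop: t0 = 25 − 5 = 20.

t0 = 20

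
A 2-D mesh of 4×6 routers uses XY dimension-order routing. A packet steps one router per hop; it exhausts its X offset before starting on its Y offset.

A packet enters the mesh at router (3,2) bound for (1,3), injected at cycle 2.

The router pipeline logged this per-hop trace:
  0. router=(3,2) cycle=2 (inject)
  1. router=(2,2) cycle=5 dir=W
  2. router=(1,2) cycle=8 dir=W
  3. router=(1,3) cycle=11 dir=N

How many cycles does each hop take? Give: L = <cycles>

L = 3

Between hops 0 and 1 the cycle counter advances 5 − 2 = 3.
One hop costs L cycles, so L = 3.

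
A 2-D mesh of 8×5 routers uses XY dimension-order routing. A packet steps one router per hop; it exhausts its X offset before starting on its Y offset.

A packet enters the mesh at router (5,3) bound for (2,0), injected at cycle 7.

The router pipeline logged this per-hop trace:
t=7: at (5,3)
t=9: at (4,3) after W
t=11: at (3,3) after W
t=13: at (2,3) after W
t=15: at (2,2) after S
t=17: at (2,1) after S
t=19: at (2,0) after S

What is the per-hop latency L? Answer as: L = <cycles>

Between hops 0 and 1 the cycle counter advances 9 − 7 = 2.
Per-hop latency L = Δcyc = 2.

L = 2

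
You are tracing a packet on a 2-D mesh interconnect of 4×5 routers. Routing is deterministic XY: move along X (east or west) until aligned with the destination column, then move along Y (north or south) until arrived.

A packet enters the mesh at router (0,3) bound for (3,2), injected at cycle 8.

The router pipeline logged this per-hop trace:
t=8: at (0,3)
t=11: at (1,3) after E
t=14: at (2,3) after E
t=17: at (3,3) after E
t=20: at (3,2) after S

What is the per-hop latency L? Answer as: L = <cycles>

L = 3

Δcyc across hop 0→1: 11 − 8 = 3.
One hop costs L cycles, so L = 3.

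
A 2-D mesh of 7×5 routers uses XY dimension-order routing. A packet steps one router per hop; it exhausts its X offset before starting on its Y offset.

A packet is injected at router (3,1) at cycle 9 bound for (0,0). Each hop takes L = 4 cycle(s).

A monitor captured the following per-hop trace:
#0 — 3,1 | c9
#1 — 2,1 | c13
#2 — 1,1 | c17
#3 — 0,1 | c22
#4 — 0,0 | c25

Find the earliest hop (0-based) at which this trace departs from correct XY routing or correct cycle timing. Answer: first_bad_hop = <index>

[1] (-1,+0) / 4c ⇒ ok
[2] (-1,+0) / 4c ⇒ ok
[3] (-1,+0) / 5c ⇒ BAD: Δcyc=5≠L

first_bad_hop = 3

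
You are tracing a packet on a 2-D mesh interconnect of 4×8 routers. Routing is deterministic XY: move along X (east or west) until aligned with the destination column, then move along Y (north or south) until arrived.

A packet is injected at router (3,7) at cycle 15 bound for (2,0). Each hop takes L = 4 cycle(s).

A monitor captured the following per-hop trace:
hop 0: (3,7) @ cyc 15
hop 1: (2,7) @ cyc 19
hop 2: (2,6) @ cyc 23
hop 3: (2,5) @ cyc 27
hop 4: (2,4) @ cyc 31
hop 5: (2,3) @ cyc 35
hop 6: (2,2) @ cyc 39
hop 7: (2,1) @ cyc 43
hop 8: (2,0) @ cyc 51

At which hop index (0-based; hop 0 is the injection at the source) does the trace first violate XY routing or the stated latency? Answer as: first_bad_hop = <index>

first_bad_hop = 8

check 1→ d=(-1,0) cyc+4: ok
check 2→ d=(0,-1) cyc+4: ok
check 3→ d=(0,-1) cyc+4: ok
check 4→ d=(0,-1) cyc+4: ok
check 5→ d=(0,-1) cyc+4: ok
check 6→ d=(0,-1) cyc+4: ok
check 7→ d=(0,-1) cyc+4: ok
check 8→ d=(0,-1) cyc+8: BAD: Δcyc=8≠L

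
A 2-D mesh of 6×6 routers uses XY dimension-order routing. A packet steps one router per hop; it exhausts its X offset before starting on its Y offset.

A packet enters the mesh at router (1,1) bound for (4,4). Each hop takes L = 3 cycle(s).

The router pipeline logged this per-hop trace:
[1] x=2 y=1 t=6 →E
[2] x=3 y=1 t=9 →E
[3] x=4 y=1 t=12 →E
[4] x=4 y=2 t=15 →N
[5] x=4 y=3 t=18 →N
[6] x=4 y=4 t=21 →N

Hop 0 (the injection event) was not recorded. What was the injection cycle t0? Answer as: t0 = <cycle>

cyc[1] = 6 and cyc[k] = t0 + k·L for every k.
Therefore t0 = 6 − L = 3.

t0 = 3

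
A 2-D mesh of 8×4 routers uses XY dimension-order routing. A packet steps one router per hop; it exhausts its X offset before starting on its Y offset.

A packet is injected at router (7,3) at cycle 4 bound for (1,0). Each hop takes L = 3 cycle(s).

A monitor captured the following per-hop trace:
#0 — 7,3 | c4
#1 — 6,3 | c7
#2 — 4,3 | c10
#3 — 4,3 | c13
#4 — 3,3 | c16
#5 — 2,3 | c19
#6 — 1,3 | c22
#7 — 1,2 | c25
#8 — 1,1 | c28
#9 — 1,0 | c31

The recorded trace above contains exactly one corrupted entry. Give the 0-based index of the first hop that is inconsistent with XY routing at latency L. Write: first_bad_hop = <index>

hop 1: step (-1,+0), +3 cyc — ok
hop 2: step (-2,+0), +3 cyc — BAD: non-unit step

first_bad_hop = 2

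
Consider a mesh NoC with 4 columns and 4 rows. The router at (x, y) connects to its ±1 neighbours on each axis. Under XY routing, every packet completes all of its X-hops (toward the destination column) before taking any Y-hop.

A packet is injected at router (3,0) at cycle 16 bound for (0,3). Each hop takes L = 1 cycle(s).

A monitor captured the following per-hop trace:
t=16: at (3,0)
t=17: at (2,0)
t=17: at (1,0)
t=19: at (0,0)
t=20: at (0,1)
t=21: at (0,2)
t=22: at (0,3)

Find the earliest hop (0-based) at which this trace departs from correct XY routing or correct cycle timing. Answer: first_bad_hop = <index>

first_bad_hop = 2

hop 1: step (-1,+0), +1 cyc — ok
hop 2: step (-1,+0), +0 cyc — BAD: Δcyc=0≠L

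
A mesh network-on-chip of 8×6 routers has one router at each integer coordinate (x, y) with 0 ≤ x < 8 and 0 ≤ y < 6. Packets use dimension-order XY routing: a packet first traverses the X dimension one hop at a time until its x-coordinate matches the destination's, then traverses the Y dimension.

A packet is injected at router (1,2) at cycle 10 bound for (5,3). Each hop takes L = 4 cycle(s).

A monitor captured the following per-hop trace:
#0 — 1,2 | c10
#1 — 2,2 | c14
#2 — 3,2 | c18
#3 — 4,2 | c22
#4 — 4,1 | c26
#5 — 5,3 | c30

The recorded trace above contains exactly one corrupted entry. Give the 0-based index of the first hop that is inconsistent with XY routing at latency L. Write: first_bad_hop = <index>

first_bad_hop = 4

hop 1: step (+1,+0), +4 cyc — ok
hop 2: step (+1,+0), +4 cyc — ok
hop 3: step (+1,+0), +4 cyc — ok
hop 4: step (+0,-1), +4 cyc — BAD: Y-move but x=4≠5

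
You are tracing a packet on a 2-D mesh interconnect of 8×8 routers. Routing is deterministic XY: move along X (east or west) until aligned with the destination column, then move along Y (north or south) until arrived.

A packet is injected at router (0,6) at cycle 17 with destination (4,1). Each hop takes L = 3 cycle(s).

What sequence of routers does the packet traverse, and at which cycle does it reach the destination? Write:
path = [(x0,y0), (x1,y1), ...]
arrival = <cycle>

path = [(0,6), (1,6), (2,6), (3,6), (4,6), (4,5), (4,4), (4,3), (4,2), (4,1)]
arrival = 44

src (0,6)  cyc=17
E→(1,6)  cyc=20
E→(2,6)  cyc=23
E→(3,6)  cyc=26
E→(4,6)  cyc=29
S→(4,5)  cyc=32
S→(4,4)  cyc=35
S→(4,3)  cyc=38
S→(4,2)  cyc=41
S→(4,1)  cyc=44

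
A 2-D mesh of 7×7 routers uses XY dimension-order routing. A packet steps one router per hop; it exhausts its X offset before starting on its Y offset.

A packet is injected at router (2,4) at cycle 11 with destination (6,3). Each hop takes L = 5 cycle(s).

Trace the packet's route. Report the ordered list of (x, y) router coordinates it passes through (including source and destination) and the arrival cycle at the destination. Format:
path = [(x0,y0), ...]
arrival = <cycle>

path = [(2,4), (3,4), (4,4), (5,4), (6,4), (6,3)]
arrival = 36

src (2,4)  cyc=11
E→(3,4)  cyc=16
E→(4,4)  cyc=21
E→(5,4)  cyc=26
E→(6,4)  cyc=31
S→(6,3)  cyc=36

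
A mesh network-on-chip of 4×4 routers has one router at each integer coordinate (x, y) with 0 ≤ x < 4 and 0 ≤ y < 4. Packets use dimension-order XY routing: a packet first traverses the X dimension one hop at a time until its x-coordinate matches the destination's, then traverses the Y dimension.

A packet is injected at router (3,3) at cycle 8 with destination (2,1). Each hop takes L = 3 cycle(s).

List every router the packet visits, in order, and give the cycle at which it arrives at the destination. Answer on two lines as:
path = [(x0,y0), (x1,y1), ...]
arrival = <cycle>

path = [(3,3), (2,3), (2,2), (2,1)]
arrival = 17

hop 0: (3,3) @ cyc 8
hop 1: (2,3) @ cyc 11  [W]
hop 2: (2,2) @ cyc 14  [S]
hop 3: (2,1) @ cyc 17  [S]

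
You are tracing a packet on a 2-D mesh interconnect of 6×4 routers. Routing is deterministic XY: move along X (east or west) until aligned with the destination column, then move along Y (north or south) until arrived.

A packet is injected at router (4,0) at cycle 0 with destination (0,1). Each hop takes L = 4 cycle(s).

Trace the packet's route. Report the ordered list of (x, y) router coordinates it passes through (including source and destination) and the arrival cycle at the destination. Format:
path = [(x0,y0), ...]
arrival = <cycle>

path = [(4,0), (3,0), (2,0), (1,0), (0,0), (0,1)]
arrival = 20

  0. router=(4,0) cycle=0 (inject)
  1. router=(3,0) cycle=4 dir=W
  2. router=(2,0) cycle=8 dir=W
  3. router=(1,0) cycle=12 dir=W
  4. router=(0,0) cycle=16 dir=W
  5. router=(0,1) cycle=20 dir=N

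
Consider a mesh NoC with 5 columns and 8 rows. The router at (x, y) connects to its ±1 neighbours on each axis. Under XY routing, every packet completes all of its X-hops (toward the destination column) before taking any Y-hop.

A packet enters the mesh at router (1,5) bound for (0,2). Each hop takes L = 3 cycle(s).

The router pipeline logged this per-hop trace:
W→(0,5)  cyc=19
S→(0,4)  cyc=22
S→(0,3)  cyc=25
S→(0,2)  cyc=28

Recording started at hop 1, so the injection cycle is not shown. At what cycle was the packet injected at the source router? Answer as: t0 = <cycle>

At hop 1 the cycle is 19; in general cyc_k = t0 + kL.
Therefore t0 = 19 − L = 16.

t0 = 16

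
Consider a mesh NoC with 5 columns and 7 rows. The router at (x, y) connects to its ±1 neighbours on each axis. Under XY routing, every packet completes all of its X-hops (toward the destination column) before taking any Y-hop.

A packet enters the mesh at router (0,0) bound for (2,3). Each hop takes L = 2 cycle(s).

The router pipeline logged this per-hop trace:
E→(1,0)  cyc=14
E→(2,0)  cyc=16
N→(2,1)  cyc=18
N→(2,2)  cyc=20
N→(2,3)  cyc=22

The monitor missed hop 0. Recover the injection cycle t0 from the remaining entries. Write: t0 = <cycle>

At hop 1 the cycle is 14; in general cyc_k = t0 + kL.
Subtract one hop: t0 = 14 − 2 = 12.

t0 = 12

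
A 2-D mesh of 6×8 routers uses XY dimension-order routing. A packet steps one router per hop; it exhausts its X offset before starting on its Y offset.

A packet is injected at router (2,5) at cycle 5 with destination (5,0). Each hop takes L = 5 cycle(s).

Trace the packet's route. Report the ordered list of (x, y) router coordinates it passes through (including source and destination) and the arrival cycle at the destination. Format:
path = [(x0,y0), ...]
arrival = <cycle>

  0. router=(2,5) cycle=5 (inject)
  1. router=(3,5) cycle=10 dir=E
  2. router=(4,5) cycle=15 dir=E
  3. router=(5,5) cycle=20 dir=E
  4. router=(5,4) cycle=25 dir=S
  5. router=(5,3) cycle=30 dir=S
  6. router=(5,2) cycle=35 dir=S
  7. router=(5,1) cycle=40 dir=S
  8. router=(5,0) cycle=45 dir=S

path = [(2,5), (3,5), (4,5), (5,5), (5,4), (5,3), (5,2), (5,1), (5,0)]
arrival = 45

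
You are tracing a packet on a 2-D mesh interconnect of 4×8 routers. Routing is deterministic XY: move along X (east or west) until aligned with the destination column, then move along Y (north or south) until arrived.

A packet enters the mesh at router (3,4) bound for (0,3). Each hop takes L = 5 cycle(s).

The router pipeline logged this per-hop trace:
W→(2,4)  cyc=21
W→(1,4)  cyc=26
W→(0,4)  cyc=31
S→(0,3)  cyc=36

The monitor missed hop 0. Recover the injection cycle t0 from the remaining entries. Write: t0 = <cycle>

cyc[1] = 21 and cyc[k] = t0 + k·L for every k.
Therefore t0 = 21 − L = 16.

t0 = 16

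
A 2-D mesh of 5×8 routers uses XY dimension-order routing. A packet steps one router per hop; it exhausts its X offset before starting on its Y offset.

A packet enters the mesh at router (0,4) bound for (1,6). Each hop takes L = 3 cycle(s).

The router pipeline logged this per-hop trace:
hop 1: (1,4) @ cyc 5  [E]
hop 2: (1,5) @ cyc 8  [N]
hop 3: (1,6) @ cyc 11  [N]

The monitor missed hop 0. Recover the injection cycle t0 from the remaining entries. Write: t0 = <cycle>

t0 = 2

Hop 1 reached at cycle 5; hop k is at t0 + k·L.
t0 = cyc[1] − L = 5 − 3 = 2.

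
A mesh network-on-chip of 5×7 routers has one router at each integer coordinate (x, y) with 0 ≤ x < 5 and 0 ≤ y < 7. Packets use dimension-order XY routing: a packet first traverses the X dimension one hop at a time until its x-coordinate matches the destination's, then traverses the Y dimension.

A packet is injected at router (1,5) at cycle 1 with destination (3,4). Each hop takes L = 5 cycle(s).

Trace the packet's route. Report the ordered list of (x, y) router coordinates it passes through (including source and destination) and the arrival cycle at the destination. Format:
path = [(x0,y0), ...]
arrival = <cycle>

t=1: at (1,5)
t=6: at (2,5) after E
t=11: at (3,5) after E
t=16: at (3,4) after S

path = [(1,5), (2,5), (3,5), (3,4)]
arrival = 16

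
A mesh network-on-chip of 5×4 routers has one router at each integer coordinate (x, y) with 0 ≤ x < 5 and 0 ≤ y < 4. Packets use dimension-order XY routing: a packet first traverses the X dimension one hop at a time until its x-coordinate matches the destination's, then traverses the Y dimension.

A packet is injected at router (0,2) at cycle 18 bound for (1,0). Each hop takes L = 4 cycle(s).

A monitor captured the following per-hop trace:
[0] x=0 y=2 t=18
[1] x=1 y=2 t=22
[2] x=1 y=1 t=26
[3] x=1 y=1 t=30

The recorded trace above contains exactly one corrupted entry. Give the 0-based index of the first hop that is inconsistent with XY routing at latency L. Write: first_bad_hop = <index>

check 1→ d=(1,0) cyc+4: ok
check 2→ d=(0,-1) cyc+4: ok
check 3→ d=(0,0) cyc+4: BAD: non-unit step

first_bad_hop = 3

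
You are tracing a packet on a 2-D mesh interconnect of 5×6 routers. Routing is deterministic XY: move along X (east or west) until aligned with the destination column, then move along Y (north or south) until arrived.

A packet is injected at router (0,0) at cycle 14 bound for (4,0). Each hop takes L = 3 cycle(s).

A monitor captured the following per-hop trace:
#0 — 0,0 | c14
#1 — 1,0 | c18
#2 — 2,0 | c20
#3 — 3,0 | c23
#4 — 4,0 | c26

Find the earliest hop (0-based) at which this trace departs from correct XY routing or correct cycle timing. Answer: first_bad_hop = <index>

first_bad_hop = 1

  1: Δx=+1 Δy=+0 Δt=4 [BAD: Δcyc=4≠L]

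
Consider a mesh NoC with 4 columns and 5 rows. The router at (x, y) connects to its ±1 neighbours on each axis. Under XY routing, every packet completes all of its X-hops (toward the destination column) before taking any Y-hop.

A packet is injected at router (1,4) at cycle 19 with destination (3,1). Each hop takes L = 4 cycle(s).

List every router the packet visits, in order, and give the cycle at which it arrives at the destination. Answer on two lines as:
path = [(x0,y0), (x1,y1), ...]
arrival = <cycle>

  0. router=(1,4) cycle=19 (inject)
  1. router=(2,4) cycle=23 dir=E
  2. router=(3,4) cycle=27 dir=E
  3. router=(3,3) cycle=31 dir=S
  4. router=(3,2) cycle=35 dir=S
  5. router=(3,1) cycle=39 dir=S

path = [(1,4), (2,4), (3,4), (3,3), (3,2), (3,1)]
arrival = 39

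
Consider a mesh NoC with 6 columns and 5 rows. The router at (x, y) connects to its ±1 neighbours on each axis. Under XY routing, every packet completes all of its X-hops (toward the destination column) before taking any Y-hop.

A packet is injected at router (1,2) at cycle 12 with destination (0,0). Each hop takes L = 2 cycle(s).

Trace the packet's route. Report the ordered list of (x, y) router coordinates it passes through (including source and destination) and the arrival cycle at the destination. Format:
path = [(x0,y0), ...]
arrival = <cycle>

src (1,2)  cyc=12
W→(0,2)  cyc=14
S→(0,1)  cyc=16
S→(0,0)  cyc=18

path = [(1,2), (0,2), (0,1), (0,0)]
arrival = 18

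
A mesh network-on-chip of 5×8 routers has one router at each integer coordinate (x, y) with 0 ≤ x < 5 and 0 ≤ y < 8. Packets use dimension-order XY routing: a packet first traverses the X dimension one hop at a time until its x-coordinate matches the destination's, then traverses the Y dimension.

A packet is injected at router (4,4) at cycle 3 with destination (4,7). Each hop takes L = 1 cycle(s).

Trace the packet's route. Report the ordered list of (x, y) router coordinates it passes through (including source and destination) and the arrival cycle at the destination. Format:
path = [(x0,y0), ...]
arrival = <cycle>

  0. router=(4,4) cycle=3 (inject)
  1. router=(4,5) cycle=4 dir=N
  2. router=(4,6) cycle=5 dir=N
  3. router=(4,7) cycle=6 dir=N

path = [(4,4), (4,5), (4,6), (4,7)]
arrival = 6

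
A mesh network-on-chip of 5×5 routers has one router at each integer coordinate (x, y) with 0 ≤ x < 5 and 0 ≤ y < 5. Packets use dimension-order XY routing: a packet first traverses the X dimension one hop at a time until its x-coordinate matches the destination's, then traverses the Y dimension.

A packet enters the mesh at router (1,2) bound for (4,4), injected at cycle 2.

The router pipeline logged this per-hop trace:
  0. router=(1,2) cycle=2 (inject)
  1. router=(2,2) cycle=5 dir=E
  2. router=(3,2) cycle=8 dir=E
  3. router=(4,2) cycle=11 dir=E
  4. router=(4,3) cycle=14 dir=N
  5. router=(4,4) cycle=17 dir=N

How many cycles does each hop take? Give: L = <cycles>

Δcyc across hop 0→1: 5 − 2 = 3.
Each hop adds L, hence L = 3.

L = 3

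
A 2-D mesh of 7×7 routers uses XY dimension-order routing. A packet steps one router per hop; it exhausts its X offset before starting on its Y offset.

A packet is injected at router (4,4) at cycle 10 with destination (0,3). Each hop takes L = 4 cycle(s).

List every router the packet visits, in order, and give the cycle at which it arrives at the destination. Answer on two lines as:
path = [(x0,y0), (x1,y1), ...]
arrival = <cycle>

path = [(4,4), (3,4), (2,4), (1,4), (0,4), (0,3)]
arrival = 30

#0 — 4,4 | c10
#1 — 3,4 | c14 | W
#2 — 2,4 | c18 | W
#3 — 1,4 | c22 | W
#4 — 0,4 | c26 | W
#5 — 0,3 | c30 | S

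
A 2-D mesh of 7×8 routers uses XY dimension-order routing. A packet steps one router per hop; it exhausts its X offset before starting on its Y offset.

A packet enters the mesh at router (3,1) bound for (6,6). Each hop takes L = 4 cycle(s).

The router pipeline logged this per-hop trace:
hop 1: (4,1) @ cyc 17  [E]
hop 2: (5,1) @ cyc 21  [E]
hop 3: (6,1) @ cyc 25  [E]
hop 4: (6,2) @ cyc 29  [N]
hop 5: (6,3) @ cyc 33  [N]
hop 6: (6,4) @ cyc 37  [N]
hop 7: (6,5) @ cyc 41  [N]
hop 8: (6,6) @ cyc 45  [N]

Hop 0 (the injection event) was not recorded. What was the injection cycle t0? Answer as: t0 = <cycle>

t0 = 13

The first recorded entry is hop 1 at cycle 17.
t0 = cyc[1] − L = 17 − 4 = 13.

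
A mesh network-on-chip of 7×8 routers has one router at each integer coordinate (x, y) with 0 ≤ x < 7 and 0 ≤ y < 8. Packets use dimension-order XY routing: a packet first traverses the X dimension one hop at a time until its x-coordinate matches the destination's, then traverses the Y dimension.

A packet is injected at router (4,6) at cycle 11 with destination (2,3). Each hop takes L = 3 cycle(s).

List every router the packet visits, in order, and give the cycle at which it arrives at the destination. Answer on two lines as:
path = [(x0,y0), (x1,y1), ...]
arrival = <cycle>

  0. router=(4,6) cycle=11 (inject)
  1. router=(3,6) cycle=14 dir=W
  2. router=(2,6) cycle=17 dir=W
  3. router=(2,5) cycle=20 dir=S
  4. router=(2,4) cycle=23 dir=S
  5. router=(2,3) cycle=26 dir=S

path = [(4,6), (3,6), (2,6), (2,5), (2,4), (2,3)]
arrival = 26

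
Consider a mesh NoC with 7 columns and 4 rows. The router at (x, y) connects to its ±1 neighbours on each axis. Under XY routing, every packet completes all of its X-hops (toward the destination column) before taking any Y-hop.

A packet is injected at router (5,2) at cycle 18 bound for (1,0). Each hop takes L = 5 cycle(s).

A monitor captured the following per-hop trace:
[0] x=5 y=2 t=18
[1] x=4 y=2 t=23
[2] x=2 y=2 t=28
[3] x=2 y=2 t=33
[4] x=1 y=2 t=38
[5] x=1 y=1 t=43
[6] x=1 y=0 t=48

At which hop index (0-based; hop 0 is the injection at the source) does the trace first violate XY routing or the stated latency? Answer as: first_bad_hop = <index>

  1: Δx=-1 Δy=+0 Δt=5 [ok]
  2: Δx=-2 Δy=+0 Δt=5 [BAD: non-unit step]

first_bad_hop = 2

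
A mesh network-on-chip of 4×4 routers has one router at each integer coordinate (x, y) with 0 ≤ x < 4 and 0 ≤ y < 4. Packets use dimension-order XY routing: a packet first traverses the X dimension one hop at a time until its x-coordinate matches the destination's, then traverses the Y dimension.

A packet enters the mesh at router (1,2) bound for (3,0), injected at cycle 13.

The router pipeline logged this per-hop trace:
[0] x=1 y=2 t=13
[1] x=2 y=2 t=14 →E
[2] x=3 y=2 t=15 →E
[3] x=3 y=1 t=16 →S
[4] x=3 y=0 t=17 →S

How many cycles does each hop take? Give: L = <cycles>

Between hops 0 and 1 the cycle counter advances 14 − 13 = 1.
That increment is L by definition: L = 1.

L = 1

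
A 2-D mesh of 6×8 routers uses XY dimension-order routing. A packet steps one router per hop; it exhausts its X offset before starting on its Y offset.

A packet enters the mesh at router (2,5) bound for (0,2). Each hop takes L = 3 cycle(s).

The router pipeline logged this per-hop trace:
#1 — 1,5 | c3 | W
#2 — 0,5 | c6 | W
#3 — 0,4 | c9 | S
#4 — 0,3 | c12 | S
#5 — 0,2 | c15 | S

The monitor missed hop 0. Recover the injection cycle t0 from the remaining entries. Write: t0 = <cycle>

Hop 1 reached at cycle 3; hop k is at t0 + k·L.
Subtract one hop: t0 = 3 − 3 = 0.

t0 = 0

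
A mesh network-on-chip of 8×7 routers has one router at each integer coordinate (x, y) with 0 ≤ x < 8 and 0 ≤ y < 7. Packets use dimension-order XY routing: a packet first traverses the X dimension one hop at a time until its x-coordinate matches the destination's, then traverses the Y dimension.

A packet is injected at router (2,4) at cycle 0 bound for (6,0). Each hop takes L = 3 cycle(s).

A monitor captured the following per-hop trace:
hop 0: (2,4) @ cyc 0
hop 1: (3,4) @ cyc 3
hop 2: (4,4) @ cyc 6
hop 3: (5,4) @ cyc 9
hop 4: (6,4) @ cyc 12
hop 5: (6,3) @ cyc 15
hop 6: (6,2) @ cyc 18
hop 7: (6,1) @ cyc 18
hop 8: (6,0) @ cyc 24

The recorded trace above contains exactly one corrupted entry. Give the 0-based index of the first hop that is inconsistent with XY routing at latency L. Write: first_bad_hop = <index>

[1] (+1,+0) / 3c ⇒ ok
[2] (+1,+0) / 3c ⇒ ok
[3] (+1,+0) / 3c ⇒ ok
[4] (+1,+0) / 3c ⇒ ok
[5] (+0,-1) / 3c ⇒ ok
[6] (+0,-1) / 3c ⇒ ok
[7] (+0,-1) / 0c ⇒ BAD: Δcyc=0≠L

first_bad_hop = 7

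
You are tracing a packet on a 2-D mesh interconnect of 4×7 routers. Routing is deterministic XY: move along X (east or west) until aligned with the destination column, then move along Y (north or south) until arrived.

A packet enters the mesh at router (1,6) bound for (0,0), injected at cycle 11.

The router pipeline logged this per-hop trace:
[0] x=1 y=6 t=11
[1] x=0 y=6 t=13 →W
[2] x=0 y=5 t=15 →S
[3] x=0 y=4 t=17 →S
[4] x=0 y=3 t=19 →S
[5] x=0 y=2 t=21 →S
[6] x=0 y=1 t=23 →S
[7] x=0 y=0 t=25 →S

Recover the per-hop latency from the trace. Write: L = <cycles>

From hop 0 (11) to hop 1 (13): +2 cycles.
Each hop adds L, hence L = 2.

L = 2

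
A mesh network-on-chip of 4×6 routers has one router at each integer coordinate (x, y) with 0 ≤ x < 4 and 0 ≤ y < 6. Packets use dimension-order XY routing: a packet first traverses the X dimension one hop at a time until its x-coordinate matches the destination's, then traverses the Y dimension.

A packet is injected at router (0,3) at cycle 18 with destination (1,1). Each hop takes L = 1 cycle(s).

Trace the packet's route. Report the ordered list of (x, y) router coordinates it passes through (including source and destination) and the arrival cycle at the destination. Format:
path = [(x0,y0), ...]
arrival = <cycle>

#0 — 0,3 | c18
#1 — 1,3 | c19 | E
#2 — 1,2 | c20 | S
#3 — 1,1 | c21 | S

path = [(0,3), (1,3), (1,2), (1,1)]
arrival = 21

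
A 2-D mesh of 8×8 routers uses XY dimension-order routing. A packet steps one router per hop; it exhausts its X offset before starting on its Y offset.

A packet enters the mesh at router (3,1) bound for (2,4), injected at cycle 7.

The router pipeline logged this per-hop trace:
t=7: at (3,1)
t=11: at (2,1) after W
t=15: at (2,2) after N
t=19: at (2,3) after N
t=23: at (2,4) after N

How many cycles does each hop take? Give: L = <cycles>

L = 4

Δcyc across hop 0→1: 11 − 7 = 4.
Each hop adds L, hence L = 4.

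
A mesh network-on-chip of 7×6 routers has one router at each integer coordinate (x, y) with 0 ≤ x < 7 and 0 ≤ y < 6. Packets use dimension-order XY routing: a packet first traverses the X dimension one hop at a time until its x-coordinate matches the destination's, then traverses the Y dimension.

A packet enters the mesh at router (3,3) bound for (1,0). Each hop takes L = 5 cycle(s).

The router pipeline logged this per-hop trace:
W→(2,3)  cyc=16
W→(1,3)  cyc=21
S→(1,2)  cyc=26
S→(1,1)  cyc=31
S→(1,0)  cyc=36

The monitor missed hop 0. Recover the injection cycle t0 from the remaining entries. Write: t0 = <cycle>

t0 = 11

The first recorded entry is hop 1 at cycle 16.
So t0 = 16 − 1·5 = 11.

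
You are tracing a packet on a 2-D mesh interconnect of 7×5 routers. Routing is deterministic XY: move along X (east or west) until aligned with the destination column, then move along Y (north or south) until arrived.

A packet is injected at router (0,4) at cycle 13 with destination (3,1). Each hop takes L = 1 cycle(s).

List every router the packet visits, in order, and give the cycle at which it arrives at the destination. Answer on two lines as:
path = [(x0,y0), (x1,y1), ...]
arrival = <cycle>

#0 — 0,4 | c13
#1 — 1,4 | c14 | E
#2 — 2,4 | c15 | E
#3 — 3,4 | c16 | E
#4 — 3,3 | c17 | S
#5 — 3,2 | c18 | S
#6 — 3,1 | c19 | S

path = [(0,4), (1,4), (2,4), (3,4), (3,3), (3,2), (3,1)]
arrival = 19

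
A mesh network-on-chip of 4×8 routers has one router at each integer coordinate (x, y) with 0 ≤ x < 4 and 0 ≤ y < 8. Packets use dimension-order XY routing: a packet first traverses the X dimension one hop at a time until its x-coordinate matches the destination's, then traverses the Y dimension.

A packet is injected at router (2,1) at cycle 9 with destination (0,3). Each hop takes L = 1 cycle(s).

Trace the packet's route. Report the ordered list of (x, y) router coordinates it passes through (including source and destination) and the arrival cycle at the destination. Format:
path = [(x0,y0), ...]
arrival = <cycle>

hop 0: (2,1) @ cyc 9
hop 1: (1,1) @ cyc 10  [W]
hop 2: (0,1) @ cyc 11  [W]
hop 3: (0,2) @ cyc 12  [N]
hop 4: (0,3) @ cyc 13  [N]

path = [(2,1), (1,1), (0,1), (0,2), (0,3)]
arrival = 13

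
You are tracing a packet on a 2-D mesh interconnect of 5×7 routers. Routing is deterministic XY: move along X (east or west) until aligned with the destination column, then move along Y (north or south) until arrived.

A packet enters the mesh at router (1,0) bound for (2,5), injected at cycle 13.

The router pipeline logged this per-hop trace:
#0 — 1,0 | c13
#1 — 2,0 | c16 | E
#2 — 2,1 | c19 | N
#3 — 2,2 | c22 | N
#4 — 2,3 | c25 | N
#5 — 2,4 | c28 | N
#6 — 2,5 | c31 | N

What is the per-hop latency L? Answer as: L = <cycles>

L = 3

Between hops 0 and 1 the cycle counter advances 16 − 13 = 3.
One hop costs L cycles, so L = 3.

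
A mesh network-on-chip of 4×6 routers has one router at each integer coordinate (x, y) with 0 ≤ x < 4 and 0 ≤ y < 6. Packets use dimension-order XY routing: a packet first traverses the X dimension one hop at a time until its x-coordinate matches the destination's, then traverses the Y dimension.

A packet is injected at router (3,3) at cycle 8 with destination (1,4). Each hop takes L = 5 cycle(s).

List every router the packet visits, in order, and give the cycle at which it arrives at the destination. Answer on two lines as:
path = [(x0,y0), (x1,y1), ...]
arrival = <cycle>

[0] x=3 y=3 t=8
[1] x=2 y=3 t=13 →W
[2] x=1 y=3 t=18 →W
[3] x=1 y=4 t=23 →N

path = [(3,3), (2,3), (1,3), (1,4)]
arrival = 23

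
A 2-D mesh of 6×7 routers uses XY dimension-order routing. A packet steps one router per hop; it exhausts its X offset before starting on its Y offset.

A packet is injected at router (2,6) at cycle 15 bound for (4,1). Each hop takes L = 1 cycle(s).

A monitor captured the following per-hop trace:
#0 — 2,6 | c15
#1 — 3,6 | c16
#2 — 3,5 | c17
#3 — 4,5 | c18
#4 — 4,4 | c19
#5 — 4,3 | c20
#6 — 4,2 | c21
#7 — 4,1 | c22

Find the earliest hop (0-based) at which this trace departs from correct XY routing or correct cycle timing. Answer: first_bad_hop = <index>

first_bad_hop = 2

hop 1: step (+1,+0), +1 cyc — ok
hop 2: step (+0,-1), +1 cyc — BAD: Y-move but x=3≠4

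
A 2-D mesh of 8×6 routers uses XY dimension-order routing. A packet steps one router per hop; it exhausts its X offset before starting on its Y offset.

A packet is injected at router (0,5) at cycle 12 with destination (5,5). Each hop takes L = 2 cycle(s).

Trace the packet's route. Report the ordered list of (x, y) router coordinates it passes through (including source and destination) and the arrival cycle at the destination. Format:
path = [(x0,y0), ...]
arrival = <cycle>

#0 — 0,5 | c12
#1 — 1,5 | c14 | E
#2 — 2,5 | c16 | E
#3 — 3,5 | c18 | E
#4 — 4,5 | c20 | E
#5 — 5,5 | c22 | E

path = [(0,5), (1,5), (2,5), (3,5), (4,5), (5,5)]
arrival = 22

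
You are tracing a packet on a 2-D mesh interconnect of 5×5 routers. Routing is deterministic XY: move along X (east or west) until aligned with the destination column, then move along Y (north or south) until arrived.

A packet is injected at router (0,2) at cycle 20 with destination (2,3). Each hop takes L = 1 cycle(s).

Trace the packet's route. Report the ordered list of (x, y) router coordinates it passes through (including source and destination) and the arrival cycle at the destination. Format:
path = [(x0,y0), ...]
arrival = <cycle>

path = [(0,2), (1,2), (2,2), (2,3)]
arrival = 23

[0] x=0 y=2 t=20
[1] x=1 y=2 t=21 →E
[2] x=2 y=2 t=22 →E
[3] x=2 y=3 t=23 →N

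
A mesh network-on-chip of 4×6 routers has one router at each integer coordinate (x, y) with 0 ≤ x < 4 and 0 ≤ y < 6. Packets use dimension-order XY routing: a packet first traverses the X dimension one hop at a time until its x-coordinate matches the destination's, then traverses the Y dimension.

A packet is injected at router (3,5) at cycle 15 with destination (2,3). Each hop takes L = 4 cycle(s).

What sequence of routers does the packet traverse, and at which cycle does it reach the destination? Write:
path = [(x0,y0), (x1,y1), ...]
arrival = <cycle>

t=15: at (3,5)
t=19: at (2,5) after W
t=23: at (2,4) after S
t=27: at (2,3) after S

path = [(3,5), (2,5), (2,4), (2,3)]
arrival = 27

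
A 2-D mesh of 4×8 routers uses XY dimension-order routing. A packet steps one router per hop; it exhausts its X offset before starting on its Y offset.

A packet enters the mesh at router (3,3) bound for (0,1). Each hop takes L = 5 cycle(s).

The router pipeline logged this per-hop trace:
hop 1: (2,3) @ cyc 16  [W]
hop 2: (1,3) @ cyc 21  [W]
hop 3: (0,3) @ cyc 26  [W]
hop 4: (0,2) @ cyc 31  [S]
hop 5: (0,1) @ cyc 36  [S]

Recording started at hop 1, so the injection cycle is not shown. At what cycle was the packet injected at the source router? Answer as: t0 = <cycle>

At hop 1 the cycle is 16; in general cyc_k = t0 + kL.
t0 = cyc[1] − L = 16 − 5 = 11.

t0 = 11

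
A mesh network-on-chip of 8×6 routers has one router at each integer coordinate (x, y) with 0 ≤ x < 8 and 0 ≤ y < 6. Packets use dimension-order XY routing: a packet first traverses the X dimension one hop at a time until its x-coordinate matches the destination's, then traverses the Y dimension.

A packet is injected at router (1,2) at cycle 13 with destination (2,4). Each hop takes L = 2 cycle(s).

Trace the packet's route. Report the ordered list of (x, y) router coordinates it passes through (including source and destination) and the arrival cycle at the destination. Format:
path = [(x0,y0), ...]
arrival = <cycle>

path = [(1,2), (2,2), (2,3), (2,4)]
arrival = 19

t=13: at (1,2)
t=15: at (2,2) after E
t=17: at (2,3) after N
t=19: at (2,4) after N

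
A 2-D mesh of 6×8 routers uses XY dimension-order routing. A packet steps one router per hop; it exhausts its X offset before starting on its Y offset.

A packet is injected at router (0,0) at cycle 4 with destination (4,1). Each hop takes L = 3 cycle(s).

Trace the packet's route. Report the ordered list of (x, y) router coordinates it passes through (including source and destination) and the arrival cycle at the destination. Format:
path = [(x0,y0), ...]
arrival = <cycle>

path = [(0,0), (1,0), (2,0), (3,0), (4,0), (4,1)]
arrival = 19

[0] x=0 y=0 t=4
[1] x=1 y=0 t=7 →E
[2] x=2 y=0 t=10 →E
[3] x=3 y=0 t=13 →E
[4] x=4 y=0 t=16 →E
[5] x=4 y=1 t=19 →N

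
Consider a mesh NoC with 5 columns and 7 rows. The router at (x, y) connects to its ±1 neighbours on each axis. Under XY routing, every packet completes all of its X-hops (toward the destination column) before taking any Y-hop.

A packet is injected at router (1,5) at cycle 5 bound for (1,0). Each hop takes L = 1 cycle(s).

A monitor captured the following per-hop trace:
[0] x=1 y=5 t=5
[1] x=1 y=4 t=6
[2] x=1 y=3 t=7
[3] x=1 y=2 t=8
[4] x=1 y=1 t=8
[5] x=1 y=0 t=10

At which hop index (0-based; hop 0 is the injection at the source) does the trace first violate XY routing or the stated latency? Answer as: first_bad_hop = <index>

first_bad_hop = 4

check 1→ d=(0,-1) cyc+1: ok
check 2→ d=(0,-1) cyc+1: ok
check 3→ d=(0,-1) cyc+1: ok
check 4→ d=(0,-1) cyc+0: BAD: Δcyc=0≠L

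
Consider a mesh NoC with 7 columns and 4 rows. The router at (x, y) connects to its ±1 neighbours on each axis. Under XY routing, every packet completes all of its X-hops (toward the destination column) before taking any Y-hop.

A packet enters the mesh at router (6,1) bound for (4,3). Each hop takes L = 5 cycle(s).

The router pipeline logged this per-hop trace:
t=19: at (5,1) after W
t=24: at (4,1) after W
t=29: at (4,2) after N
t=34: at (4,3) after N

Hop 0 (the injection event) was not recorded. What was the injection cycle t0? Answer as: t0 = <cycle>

At hop 1 the cycle is 19; in general cyc_k = t0 + kL.
t0 = cyc[1] − L = 19 − 5 = 14.

t0 = 14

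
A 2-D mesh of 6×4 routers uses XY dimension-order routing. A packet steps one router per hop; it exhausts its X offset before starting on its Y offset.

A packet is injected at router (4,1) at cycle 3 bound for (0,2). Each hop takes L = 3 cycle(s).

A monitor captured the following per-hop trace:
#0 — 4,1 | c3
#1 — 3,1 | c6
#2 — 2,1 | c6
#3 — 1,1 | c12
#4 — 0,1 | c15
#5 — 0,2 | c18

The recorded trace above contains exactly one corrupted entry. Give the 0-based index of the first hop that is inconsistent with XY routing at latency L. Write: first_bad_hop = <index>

  1: Δx=-1 Δy=+0 Δt=3 [ok]
  2: Δx=-1 Δy=+0 Δt=0 [BAD: Δcyc=0≠L]

first_bad_hop = 2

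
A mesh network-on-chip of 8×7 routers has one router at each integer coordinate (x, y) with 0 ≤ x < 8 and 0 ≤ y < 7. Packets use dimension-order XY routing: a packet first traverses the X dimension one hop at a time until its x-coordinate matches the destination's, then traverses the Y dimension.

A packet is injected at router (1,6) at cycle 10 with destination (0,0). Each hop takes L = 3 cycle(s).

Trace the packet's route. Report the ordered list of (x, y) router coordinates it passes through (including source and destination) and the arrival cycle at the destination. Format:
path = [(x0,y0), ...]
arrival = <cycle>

[0] x=1 y=6 t=10
[1] x=0 y=6 t=13 →W
[2] x=0 y=5 t=16 →S
[3] x=0 y=4 t=19 →S
[4] x=0 y=3 t=22 →S
[5] x=0 y=2 t=25 →S
[6] x=0 y=1 t=28 →S
[7] x=0 y=0 t=31 →S

path = [(1,6), (0,6), (0,5), (0,4), (0,3), (0,2), (0,1), (0,0)]
arrival = 31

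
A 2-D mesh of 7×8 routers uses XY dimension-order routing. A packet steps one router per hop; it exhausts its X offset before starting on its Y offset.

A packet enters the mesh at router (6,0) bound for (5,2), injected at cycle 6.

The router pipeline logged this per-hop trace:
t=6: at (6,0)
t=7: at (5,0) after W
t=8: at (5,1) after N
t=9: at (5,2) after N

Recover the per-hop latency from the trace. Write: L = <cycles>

L = 1

From hop 0 (6) to hop 1 (7): +1 cycles.
One hop costs L cycles, so L = 1.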